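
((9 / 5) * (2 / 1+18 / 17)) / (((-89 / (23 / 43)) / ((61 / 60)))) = -54717 / 1626475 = -0.03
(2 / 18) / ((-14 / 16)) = -0.13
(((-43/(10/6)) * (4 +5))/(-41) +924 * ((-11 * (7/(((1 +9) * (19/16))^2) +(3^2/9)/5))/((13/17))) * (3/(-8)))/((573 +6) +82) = 12025195173/6359249650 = 1.89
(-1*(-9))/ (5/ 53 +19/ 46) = 21942/ 1237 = 17.74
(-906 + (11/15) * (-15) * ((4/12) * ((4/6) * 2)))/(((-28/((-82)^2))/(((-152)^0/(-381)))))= -13780838/24003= -574.13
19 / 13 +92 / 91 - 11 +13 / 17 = -12009 / 1547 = -7.76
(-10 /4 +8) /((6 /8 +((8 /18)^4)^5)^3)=632547625569879786065439299987380973985479420893323589453152 /48519295649584635087819051927541209042495163970589948982843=13.04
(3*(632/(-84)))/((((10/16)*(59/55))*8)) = -1738/413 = -4.21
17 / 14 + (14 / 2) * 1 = 115 / 14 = 8.21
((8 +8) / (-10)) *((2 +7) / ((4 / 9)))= -162 / 5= -32.40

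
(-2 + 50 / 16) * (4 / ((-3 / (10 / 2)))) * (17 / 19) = -255 / 38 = -6.71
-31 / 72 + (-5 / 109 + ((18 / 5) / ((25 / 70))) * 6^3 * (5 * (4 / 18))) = 2418.72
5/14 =0.36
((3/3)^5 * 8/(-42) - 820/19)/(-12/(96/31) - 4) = 138368/25137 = 5.50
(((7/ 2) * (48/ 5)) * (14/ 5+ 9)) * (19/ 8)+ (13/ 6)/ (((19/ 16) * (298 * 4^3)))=3198939733/ 3397200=941.64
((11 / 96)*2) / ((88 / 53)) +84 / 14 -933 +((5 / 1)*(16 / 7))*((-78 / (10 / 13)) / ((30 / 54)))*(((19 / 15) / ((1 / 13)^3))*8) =-3120776979781 / 67200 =-46440133.63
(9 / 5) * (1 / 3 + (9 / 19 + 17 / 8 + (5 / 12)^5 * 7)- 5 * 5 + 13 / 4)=-88552183 / 2626560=-33.71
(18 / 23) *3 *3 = 162 / 23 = 7.04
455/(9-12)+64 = -263/3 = -87.67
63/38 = 1.66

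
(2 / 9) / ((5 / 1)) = 2 / 45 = 0.04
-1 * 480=-480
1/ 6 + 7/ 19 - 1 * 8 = -851/ 114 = -7.46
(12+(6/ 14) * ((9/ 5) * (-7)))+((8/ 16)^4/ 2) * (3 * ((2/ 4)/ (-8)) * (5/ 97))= 1638837/ 248320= 6.60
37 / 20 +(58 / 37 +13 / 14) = 4.35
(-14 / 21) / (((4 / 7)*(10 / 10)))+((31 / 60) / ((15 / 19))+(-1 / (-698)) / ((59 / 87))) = -9453301 / 18531900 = -0.51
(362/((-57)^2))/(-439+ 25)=-181/672543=-0.00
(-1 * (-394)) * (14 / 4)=1379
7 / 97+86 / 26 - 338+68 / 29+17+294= -778017 / 36569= -21.28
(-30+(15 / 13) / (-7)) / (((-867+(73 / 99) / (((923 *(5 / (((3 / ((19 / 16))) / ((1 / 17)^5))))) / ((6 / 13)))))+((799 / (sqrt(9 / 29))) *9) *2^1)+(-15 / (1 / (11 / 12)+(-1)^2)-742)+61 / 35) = -2619334165152792957870 *sqrt(29) / 12039180905282297128869491-25433170755529583475 / 415144169147665418236879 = -0.00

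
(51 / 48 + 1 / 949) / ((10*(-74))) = -16149 / 11236160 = -0.00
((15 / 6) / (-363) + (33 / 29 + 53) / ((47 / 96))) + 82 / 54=998266831 / 8905842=112.09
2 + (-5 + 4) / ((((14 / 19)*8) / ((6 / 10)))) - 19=-17.10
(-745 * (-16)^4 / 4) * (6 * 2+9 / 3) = -183091200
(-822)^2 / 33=225228 / 11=20475.27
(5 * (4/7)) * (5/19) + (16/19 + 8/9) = 2972/1197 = 2.48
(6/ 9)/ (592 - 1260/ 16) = 8/ 6159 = 0.00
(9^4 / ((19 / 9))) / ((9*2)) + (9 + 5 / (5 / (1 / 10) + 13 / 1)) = 435079 / 2394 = 181.74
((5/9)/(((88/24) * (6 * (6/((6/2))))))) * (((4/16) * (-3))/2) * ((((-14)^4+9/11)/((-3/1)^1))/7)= 2112925/243936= 8.66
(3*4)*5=60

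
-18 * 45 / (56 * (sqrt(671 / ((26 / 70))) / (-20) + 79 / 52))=693225 / 69664 + 1755 * sqrt(305305) / 69664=23.87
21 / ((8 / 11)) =231 / 8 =28.88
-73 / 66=-1.11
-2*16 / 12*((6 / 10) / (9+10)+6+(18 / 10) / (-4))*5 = -1414 / 19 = -74.42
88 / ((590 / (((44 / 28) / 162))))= 242 / 167265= 0.00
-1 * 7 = -7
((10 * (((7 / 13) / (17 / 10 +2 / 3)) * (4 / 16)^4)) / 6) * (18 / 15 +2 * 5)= 245 / 14768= 0.02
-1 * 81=-81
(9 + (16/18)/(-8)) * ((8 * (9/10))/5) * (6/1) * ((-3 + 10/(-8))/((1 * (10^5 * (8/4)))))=-51/31250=-0.00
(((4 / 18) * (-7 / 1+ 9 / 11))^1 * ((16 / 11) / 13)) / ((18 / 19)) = -20672 / 127413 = -0.16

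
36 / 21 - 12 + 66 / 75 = -1646 / 175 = -9.41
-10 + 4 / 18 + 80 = 70.22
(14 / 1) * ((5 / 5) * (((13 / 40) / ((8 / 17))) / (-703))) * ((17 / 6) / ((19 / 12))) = -26299 / 1068560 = -0.02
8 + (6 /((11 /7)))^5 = 131979640 /161051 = 819.49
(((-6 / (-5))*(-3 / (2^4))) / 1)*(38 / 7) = -171 / 140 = -1.22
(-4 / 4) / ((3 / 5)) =-1.67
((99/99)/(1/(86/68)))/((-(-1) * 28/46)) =989/476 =2.08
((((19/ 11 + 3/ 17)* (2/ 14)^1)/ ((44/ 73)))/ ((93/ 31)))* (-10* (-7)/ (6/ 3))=32485/ 6171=5.26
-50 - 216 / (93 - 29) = -427 / 8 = -53.38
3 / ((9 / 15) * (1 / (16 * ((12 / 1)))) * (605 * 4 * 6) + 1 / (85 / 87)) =680 / 10517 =0.06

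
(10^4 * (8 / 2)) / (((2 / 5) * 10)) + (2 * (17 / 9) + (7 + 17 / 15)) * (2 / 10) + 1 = 2250761 / 225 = 10003.38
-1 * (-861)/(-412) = -861/412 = -2.09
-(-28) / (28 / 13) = 13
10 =10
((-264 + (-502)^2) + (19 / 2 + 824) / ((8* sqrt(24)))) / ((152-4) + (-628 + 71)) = -251740 / 409-1667* sqrt(6) / 78528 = -615.55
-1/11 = -0.09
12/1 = 12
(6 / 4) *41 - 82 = -41 / 2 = -20.50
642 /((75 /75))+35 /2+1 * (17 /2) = 668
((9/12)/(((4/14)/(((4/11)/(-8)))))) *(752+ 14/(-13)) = -102501/1144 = -89.60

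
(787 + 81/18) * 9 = 14247/2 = 7123.50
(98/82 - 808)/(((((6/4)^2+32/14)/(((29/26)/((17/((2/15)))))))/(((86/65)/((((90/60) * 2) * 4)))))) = -577493182/3365934975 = -0.17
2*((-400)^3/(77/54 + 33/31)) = -214272000000/4169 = -51396497.96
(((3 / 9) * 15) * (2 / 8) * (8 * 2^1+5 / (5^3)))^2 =160801 / 400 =402.00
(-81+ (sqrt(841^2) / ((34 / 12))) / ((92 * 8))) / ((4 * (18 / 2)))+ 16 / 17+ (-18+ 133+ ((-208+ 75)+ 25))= 428089 / 75072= 5.70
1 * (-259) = -259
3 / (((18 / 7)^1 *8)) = 0.15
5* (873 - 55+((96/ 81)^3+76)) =88146850/ 19683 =4478.32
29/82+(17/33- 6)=-13885/2706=-5.13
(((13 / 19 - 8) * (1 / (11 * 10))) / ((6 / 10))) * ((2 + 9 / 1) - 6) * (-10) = 3475 / 627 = 5.54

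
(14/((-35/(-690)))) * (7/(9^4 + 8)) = 1932/6569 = 0.29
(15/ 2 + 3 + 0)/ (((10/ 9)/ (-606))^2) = 156167109/ 50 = 3123342.18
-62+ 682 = 620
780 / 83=9.40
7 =7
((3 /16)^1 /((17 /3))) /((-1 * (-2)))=9 /544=0.02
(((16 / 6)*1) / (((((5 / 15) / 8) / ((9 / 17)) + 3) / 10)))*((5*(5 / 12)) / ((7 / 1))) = 2400 / 931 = 2.58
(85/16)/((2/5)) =425/32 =13.28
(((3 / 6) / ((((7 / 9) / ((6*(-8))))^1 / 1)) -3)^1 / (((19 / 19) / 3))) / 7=-711 / 49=-14.51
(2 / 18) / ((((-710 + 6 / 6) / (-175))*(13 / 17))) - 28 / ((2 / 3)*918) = -4648 / 470067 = -0.01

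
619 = 619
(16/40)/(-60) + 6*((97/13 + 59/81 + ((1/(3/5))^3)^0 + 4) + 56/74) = 54333371/649350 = 83.67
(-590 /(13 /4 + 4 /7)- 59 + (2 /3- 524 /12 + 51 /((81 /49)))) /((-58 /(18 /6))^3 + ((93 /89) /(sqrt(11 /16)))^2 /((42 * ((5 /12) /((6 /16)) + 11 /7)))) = 9594709145593 /307415891613712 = 0.03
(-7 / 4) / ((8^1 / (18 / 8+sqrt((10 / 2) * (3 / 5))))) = -63 / 128- 7 * sqrt(3) / 32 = -0.87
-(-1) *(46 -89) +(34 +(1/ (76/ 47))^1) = -637/ 76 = -8.38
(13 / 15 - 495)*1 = -7412 / 15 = -494.13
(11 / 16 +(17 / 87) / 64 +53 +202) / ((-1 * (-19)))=1423685 / 105792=13.46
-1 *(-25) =25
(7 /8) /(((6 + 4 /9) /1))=63 /464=0.14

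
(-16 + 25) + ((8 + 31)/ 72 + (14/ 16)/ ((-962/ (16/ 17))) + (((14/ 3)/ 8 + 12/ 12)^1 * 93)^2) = 8514063781/ 392496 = 21692.10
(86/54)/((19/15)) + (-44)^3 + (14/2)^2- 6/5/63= -85133.76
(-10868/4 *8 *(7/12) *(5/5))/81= -38038/243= -156.53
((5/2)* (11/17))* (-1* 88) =-2420/17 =-142.35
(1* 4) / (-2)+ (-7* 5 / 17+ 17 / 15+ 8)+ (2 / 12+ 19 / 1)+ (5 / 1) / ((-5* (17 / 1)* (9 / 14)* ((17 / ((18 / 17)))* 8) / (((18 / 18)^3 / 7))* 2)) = 2381933 / 98260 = 24.24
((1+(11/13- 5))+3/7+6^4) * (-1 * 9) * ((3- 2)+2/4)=-17459.21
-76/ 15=-5.07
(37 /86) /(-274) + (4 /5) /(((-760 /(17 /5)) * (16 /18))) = -0.01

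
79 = 79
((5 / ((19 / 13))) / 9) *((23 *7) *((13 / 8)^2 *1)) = 1768585 / 10944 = 161.60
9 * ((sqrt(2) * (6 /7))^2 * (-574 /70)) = -26568 /245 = -108.44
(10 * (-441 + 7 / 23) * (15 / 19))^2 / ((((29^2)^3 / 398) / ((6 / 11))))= 5520139390080000 / 1249520962668539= 4.42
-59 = -59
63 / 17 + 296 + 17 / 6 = 30859 / 102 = 302.54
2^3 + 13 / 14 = 125 / 14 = 8.93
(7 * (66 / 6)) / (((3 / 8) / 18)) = 3696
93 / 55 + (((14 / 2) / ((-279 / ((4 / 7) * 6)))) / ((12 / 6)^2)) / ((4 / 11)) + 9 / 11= 25063 / 10230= 2.45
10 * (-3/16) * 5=-75/8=-9.38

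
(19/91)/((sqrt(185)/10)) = 38 *sqrt(185)/3367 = 0.15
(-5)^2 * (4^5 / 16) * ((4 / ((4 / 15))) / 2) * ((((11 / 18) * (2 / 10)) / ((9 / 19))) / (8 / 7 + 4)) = 146300 / 243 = 602.06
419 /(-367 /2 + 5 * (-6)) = -838 /427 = -1.96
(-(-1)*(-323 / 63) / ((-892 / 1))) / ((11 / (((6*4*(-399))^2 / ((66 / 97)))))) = 1900162488 / 26983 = 70420.73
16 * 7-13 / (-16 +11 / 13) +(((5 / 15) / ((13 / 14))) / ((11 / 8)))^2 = 4094254721 / 36256077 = 112.93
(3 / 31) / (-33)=-1 / 341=-0.00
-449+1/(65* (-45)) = -1313326/2925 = -449.00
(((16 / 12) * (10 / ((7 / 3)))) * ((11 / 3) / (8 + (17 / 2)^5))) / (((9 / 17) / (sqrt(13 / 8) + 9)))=59840 * sqrt(26) / 268401357 + 239360 / 29822373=0.01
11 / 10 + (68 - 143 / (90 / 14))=4217 / 90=46.86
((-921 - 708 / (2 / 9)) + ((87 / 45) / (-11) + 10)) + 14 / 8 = -2702981 / 660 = -4095.43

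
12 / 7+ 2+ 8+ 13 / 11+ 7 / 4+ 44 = 18063 / 308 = 58.65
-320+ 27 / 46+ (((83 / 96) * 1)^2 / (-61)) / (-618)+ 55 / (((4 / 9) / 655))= 645149467677935 / 7990769664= 80736.84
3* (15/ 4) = 45/ 4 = 11.25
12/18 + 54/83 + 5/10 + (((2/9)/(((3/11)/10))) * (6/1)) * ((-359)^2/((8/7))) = 8236787425/1494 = 5513244.60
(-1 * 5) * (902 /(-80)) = 451 /8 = 56.38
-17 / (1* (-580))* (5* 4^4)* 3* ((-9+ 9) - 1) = -112.55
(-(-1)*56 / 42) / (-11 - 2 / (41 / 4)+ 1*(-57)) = -41 / 2097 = -0.02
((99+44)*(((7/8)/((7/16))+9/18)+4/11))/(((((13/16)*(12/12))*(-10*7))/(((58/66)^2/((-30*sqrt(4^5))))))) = 841/145200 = 0.01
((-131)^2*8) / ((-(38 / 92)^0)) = -137288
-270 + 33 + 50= -187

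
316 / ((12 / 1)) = 79 / 3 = 26.33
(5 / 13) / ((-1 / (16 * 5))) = -400 / 13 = -30.77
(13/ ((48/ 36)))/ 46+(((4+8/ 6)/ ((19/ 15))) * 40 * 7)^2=92323854079/ 66424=1389917.11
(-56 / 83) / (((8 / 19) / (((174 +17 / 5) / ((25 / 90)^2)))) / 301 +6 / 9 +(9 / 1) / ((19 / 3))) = -0.32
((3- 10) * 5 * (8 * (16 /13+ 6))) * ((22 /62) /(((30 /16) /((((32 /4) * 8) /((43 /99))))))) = -978345984 /17329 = -56457.15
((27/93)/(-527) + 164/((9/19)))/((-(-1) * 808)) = 50906011/118802664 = 0.43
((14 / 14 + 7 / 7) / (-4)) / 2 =-1 / 4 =-0.25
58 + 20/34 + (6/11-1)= 10871/187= 58.13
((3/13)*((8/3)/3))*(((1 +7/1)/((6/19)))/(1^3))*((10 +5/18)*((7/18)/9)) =196840/85293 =2.31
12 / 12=1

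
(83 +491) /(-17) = -574 /17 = -33.76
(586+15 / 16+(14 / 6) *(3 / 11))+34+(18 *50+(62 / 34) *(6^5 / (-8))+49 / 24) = -2233723 / 8976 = -248.86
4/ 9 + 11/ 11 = 1.44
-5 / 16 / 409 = -5 / 6544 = -0.00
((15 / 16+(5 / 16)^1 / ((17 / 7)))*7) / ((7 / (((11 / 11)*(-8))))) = -145 / 17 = -8.53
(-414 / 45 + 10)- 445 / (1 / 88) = -195796 / 5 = -39159.20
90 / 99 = 10 / 11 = 0.91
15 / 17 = 0.88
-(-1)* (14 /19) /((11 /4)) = 56 /209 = 0.27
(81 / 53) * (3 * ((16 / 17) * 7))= 27216 / 901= 30.21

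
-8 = -8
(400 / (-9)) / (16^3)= -25 / 2304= -0.01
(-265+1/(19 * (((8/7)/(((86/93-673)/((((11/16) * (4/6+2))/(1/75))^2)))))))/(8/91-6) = 6444984570661/143785207500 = 44.82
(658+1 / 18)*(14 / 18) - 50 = 74815 / 162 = 461.82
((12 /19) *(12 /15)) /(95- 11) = 4 /665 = 0.01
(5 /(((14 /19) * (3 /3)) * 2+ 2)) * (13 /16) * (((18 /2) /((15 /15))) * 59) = 218595 /352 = 621.01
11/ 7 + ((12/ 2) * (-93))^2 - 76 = 2179027/ 7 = 311289.57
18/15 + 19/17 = 197/85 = 2.32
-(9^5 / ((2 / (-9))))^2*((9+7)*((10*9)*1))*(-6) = 610047798798960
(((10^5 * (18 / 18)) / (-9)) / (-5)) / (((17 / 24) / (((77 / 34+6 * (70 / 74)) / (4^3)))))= 12486250 / 32079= 389.23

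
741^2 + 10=549091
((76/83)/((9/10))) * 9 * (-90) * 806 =-55130400/83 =-664221.69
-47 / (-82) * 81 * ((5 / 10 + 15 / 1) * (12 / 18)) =39339 / 82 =479.74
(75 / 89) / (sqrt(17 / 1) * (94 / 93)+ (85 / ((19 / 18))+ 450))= 31058559000 / 19551954477263 - 118344825 * sqrt(17) / 39103908954526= 0.00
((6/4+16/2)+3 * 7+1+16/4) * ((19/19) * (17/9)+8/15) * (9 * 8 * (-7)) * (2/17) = -433384/85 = -5098.64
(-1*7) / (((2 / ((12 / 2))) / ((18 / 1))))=-378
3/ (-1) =-3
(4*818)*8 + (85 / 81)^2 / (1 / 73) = 172268161 / 6561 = 26256.39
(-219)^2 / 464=47961 / 464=103.36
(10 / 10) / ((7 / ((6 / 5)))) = 6 / 35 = 0.17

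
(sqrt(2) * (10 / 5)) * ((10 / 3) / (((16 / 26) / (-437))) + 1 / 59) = -1675883 * sqrt(2) / 354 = -6695.07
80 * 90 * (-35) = -252000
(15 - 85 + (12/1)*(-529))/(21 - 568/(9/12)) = 19254/2209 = 8.72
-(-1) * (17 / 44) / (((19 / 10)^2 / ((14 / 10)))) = 595 / 3971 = 0.15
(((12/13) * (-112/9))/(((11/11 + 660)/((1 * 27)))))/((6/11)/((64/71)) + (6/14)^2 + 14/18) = -625895424/2089654333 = -0.30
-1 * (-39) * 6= 234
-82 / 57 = -1.44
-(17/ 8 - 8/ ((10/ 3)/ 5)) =79/ 8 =9.88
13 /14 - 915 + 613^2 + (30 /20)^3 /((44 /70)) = 461827887 /1232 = 374860.30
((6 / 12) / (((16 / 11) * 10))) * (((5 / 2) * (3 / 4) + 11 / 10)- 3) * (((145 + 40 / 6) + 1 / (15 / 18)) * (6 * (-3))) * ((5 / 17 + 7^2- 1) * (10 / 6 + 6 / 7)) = 1097528399 / 3808000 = 288.22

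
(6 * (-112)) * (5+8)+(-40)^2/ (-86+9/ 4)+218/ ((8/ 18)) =-1107457/ 134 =-8264.60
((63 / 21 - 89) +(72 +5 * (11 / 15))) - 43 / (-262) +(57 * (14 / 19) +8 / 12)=25543 / 786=32.50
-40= -40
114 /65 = 1.75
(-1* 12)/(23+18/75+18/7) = -2100/4517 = -0.46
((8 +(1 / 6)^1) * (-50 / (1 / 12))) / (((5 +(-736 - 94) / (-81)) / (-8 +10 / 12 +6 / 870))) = 16481934 / 7163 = 2300.98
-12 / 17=-0.71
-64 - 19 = -83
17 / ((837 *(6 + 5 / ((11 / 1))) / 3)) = 187 / 19809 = 0.01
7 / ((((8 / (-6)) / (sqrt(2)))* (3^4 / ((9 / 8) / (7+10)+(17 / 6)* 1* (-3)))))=8029* sqrt(2) / 14688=0.77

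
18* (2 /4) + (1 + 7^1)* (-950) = -7591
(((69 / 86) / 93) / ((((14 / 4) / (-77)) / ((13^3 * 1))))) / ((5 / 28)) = -15563548 / 6665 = -2335.12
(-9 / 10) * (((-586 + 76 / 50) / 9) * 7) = 51142 / 125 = 409.14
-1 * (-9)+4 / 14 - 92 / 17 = 461 / 119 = 3.87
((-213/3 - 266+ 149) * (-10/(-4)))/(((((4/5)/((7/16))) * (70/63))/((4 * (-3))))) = 44415/16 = 2775.94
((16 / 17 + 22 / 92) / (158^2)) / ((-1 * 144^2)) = -923 / 404805040128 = -0.00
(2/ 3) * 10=20/ 3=6.67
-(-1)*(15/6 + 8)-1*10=1/2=0.50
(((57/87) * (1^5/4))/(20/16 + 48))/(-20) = -19/114260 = -0.00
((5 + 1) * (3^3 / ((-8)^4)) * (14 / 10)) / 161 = 81 / 235520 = 0.00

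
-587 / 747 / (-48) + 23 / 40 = 106021 / 179280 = 0.59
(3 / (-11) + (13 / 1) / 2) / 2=137 / 44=3.11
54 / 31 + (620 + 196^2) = 1210170 / 31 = 39037.74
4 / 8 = 1 / 2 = 0.50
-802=-802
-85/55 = -1.55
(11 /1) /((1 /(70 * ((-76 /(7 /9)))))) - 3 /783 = -19637641 /261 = -75240.00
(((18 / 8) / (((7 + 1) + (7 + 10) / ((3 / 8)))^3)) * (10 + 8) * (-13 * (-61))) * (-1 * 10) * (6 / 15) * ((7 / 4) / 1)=-12140037 / 8192000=-1.48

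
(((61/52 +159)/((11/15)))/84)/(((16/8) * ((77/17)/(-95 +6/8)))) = -20530985/758912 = -27.05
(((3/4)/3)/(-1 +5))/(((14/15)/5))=75/224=0.33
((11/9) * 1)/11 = 1/9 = 0.11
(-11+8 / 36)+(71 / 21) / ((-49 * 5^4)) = -10.78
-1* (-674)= 674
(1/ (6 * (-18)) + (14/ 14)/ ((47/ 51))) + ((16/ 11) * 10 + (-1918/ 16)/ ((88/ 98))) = -52653731/ 446688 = -117.88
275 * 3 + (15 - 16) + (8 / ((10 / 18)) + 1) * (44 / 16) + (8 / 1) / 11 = 867.08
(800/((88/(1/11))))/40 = 5/242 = 0.02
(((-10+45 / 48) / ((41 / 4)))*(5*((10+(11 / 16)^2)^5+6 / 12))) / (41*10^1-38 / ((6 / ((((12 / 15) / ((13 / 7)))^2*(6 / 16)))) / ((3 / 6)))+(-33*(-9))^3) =-424278000520825554618125 / 19959356203647469057212416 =-0.02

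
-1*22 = -22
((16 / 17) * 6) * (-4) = -384 / 17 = -22.59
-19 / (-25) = 19 / 25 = 0.76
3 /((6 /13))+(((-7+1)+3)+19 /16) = 75 /16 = 4.69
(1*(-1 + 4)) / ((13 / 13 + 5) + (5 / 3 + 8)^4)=243 / 707767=0.00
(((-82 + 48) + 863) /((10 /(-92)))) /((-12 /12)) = 38134 /5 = 7626.80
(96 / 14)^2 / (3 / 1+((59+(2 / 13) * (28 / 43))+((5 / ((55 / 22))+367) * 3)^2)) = 1287936 / 33567974545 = 0.00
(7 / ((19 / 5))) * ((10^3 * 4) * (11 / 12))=385000 / 57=6754.39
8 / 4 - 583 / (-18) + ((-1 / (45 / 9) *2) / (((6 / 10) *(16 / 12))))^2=1247 / 36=34.64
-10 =-10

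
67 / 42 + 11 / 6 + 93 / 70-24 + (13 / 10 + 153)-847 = -24918 / 35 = -711.94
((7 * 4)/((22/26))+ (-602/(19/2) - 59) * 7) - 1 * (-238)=-122367/209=-585.49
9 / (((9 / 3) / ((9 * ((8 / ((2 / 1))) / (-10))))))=-54 / 5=-10.80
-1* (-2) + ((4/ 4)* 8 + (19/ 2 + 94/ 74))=1537/ 74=20.77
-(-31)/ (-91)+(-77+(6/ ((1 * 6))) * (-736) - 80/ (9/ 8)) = -724366/ 819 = -884.45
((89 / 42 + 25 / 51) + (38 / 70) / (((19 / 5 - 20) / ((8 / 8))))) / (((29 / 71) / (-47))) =-296.39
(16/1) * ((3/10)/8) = 3/5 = 0.60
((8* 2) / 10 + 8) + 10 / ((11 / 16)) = 24.15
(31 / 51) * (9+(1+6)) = 496 / 51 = 9.73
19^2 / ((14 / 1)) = 361 / 14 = 25.79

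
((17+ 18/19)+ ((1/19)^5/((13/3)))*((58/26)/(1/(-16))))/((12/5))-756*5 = -18943827420575/5021528772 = -3772.52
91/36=2.53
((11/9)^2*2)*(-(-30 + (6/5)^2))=57596/675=85.33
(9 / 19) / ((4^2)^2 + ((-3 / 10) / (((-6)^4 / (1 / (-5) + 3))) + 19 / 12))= 97200 / 52855967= 0.00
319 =319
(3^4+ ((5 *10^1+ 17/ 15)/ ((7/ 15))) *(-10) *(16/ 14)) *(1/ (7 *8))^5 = -0.00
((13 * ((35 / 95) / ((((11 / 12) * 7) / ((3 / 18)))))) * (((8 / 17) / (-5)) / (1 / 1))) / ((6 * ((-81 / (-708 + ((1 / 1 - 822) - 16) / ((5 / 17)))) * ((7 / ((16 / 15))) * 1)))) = -9855872 / 755456625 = -0.01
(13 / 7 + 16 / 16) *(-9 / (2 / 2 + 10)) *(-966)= 24840 / 11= 2258.18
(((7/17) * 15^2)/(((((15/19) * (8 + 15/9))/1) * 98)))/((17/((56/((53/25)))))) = 85500/444193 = 0.19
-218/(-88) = 109/44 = 2.48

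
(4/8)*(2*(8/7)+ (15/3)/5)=23/14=1.64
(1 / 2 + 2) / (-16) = -5 / 32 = -0.16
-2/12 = -1/6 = -0.17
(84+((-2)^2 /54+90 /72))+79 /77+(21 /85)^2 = 5191845931 /60083100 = 86.41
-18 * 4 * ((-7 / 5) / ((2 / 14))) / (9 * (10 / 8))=1568 / 25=62.72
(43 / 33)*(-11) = -43 / 3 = -14.33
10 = 10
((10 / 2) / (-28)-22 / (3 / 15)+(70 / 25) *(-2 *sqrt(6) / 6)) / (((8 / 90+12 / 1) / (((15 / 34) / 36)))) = -231375 / 2071552-35 *sqrt(6) / 36992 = -0.11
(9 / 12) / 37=3 / 148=0.02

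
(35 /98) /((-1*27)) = -5 /378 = -0.01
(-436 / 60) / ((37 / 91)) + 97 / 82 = -759523 / 45510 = -16.69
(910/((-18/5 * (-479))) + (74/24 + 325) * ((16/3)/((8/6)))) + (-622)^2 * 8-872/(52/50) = 173483706868/56043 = 3095546.40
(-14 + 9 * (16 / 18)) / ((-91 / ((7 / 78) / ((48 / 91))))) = 7 / 624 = 0.01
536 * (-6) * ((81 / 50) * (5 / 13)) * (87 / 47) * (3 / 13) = -855.97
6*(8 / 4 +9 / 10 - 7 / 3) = 3.40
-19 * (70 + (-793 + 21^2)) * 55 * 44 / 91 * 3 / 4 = 9724770 / 91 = 106865.60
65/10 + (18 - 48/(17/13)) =-415/34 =-12.21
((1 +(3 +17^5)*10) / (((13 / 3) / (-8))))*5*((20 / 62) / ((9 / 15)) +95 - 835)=3004423971600 / 31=96916902309.68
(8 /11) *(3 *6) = 144 /11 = 13.09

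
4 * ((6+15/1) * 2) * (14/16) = 147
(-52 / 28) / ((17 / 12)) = -156 / 119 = -1.31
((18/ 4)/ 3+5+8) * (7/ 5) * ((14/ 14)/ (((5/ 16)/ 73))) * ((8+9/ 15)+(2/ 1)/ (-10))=4979184/ 125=39833.47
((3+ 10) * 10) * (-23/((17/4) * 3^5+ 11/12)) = -8970/3101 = -2.89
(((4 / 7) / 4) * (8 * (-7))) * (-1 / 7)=8 / 7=1.14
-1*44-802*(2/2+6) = -5658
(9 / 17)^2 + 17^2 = 83602 / 289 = 289.28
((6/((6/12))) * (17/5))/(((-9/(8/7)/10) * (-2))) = 544/21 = 25.90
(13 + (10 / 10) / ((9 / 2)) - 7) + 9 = 137 / 9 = 15.22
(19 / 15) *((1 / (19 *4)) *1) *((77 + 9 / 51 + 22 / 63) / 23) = 361 / 6426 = 0.06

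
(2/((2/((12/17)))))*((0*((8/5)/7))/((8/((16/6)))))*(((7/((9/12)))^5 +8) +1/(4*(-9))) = 0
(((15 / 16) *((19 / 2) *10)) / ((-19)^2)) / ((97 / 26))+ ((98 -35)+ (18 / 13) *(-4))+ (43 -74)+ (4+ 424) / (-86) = 177620465 / 8241896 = 21.55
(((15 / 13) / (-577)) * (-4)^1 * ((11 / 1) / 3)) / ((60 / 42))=154 / 7501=0.02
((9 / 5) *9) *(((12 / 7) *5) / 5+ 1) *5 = 1539 / 7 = 219.86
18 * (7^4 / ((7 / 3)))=18522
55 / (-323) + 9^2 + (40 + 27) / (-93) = 2406403 / 30039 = 80.11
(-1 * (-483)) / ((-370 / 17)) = -8211 / 370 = -22.19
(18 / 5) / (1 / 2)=36 / 5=7.20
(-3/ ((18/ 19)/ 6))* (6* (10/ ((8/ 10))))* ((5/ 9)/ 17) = -2375/ 51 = -46.57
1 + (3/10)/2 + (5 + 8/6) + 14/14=509/60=8.48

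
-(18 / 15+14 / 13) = -2.28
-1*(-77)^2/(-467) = 12.70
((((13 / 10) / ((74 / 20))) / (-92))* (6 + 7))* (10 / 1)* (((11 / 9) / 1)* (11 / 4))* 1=-102245 / 61272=-1.67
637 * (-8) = -5096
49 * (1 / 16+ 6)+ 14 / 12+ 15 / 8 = 14405 / 48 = 300.10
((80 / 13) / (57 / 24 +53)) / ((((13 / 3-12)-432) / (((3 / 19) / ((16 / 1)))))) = -360 / 144326299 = -0.00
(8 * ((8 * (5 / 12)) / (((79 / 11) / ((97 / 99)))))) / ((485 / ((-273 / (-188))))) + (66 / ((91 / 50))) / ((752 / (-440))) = -64490126 / 3040947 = -21.21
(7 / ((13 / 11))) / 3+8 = 389 / 39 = 9.97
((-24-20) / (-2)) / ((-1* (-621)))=22 / 621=0.04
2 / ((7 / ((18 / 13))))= 36 / 91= 0.40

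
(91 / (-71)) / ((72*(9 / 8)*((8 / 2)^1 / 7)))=-637 / 23004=-0.03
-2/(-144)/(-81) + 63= 367415/5832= 63.00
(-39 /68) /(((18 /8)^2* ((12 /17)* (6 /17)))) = -221 /486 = -0.45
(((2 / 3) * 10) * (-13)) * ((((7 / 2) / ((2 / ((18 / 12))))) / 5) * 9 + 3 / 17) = -14443 / 34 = -424.79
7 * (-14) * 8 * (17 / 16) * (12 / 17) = -588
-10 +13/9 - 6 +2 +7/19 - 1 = -2255/171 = -13.19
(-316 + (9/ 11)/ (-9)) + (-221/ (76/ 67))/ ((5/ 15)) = -752883/ 836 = -900.58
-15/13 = -1.15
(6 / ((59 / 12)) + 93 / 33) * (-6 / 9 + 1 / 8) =-34073 / 15576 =-2.19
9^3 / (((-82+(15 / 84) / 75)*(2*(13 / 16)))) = -2449440 / 447707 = -5.47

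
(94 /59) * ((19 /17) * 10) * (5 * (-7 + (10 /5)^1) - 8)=-587.62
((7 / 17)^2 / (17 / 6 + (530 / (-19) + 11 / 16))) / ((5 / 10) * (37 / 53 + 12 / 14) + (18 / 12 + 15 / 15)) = -54537 / 25696724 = -0.00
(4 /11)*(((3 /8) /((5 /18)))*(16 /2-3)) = 27 /11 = 2.45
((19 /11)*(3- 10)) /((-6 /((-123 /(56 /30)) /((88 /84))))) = -245385 /1936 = -126.75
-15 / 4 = -3.75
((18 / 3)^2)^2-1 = 1295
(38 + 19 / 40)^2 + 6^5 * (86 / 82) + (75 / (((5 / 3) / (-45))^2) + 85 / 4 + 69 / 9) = 12662025283 / 196800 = 64339.56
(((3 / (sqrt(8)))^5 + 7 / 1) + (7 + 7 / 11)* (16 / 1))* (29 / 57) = 2349* sqrt(2) / 4864 + 41209 / 627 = 66.41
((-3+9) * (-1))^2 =36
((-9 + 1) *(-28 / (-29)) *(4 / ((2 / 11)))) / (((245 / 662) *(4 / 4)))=-466048 / 1015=-459.16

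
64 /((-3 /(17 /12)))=-30.22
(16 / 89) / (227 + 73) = 4 / 6675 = 0.00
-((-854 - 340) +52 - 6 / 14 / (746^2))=4448788907 / 3895612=1142.00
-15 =-15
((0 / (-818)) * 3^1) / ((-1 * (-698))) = 0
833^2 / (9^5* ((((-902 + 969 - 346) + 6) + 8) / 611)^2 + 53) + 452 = 514.17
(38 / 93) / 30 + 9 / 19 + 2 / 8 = 78169 / 106020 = 0.74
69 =69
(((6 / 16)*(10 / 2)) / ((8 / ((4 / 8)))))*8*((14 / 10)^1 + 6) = 111 / 16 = 6.94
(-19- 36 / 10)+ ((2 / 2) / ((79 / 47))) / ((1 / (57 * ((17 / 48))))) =-66927 / 6320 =-10.59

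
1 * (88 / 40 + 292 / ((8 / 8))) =1471 / 5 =294.20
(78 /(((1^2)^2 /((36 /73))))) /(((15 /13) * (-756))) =-338 /7665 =-0.04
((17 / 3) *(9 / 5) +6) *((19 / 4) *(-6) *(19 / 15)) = -29241 / 50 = -584.82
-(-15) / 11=15 / 11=1.36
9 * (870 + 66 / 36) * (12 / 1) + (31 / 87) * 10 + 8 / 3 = 8192288 / 87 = 94164.23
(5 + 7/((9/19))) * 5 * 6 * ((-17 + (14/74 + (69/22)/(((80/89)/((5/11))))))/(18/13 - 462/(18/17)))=12618051095/607546808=20.77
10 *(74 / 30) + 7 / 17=1279 / 51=25.08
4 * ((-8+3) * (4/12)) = -20/3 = -6.67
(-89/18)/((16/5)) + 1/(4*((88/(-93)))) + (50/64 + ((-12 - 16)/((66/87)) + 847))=2563111/3168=809.06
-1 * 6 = -6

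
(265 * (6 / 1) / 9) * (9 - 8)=530 / 3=176.67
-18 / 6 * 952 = -2856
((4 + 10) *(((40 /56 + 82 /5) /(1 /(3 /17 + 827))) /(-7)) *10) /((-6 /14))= 33692552 /51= 660638.27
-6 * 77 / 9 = -51.33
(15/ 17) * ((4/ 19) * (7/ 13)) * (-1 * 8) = -3360/ 4199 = -0.80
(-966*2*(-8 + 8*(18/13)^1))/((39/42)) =-1081920/169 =-6401.89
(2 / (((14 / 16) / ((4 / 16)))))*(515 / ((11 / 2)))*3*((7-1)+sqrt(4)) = 98880 / 77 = 1284.16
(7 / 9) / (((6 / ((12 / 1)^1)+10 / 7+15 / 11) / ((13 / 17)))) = 1078 / 5967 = 0.18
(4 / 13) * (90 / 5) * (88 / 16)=396 / 13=30.46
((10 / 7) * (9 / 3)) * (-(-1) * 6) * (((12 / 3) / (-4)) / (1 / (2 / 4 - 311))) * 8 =447120 / 7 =63874.29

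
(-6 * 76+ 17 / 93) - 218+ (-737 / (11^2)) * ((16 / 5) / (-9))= -10306493 / 15345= -671.65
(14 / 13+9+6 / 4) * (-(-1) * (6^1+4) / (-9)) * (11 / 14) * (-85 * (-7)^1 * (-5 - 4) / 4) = 1407175 / 104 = 13530.53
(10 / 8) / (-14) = -5 / 56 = -0.09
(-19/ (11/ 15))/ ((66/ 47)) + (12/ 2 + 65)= 12717/ 242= 52.55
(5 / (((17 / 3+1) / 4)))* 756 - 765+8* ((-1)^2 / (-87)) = 130753 / 87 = 1502.91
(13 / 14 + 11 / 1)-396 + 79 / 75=-402169 / 1050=-383.02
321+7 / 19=6106 / 19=321.37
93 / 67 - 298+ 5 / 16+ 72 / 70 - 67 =-13592403 / 37520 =-362.27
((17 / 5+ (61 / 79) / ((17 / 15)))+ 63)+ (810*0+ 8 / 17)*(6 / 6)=67.55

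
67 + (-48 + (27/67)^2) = 86020/4489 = 19.16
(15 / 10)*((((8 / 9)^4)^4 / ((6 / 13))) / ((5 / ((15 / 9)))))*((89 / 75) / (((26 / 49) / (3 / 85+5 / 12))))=17683850129800429568 / 106317033335374377375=0.17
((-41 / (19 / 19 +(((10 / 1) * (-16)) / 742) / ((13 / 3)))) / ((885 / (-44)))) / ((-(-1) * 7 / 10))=2485912 / 811191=3.06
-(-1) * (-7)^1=-7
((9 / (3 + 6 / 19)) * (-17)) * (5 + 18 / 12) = -4199 / 14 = -299.93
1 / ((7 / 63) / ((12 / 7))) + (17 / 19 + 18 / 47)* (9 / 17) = 1711431 / 106267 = 16.11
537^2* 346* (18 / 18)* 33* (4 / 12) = 1097532414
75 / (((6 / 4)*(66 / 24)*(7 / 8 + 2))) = 1600 / 253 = 6.32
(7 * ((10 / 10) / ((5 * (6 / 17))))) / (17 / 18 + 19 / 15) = 357 / 199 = 1.79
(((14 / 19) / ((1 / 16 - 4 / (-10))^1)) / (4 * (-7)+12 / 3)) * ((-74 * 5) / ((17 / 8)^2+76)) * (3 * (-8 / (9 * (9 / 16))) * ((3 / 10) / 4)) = -286720 / 2643489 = -0.11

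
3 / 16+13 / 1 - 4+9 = 291 / 16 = 18.19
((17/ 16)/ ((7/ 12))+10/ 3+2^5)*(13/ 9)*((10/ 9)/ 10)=40573/ 6804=5.96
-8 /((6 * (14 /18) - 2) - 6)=12 /5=2.40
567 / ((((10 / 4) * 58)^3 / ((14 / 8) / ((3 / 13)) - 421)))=-937629 / 12194500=-0.08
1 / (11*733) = 1 / 8063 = 0.00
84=84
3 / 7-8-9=-116 / 7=-16.57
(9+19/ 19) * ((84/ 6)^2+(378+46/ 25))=28792/ 5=5758.40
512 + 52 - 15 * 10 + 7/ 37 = 15325/ 37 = 414.19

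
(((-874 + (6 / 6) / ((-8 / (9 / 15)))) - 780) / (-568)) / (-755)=-66163 / 17153600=-0.00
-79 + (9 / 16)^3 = -322855 / 4096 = -78.82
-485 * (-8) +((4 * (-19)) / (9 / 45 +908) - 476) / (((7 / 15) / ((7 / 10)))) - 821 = 560425 / 239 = 2344.87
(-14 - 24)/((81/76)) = -2888/81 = -35.65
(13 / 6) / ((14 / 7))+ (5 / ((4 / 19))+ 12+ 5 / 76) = 8413 / 228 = 36.90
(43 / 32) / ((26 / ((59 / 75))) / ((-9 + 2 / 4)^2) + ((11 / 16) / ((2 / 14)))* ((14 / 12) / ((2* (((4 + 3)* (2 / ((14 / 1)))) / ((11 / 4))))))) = 17596632 / 107085779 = 0.16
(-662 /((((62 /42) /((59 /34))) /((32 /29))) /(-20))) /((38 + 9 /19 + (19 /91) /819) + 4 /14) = 185835283058880 /419408663909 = 443.09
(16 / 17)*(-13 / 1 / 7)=-208 / 119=-1.75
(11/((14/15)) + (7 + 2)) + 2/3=901/42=21.45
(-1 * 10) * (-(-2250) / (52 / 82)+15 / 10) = -461445 / 13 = -35495.77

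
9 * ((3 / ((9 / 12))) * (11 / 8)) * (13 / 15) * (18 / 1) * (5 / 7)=551.57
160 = 160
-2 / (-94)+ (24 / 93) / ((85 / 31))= 461 / 3995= 0.12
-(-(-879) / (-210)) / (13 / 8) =1172 / 455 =2.58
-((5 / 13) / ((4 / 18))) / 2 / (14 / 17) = -1.05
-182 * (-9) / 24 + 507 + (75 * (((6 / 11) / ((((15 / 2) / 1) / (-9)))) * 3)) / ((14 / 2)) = 170697 / 308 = 554.21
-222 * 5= -1110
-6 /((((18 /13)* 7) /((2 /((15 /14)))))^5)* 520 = -2471326208 /2989355625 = -0.83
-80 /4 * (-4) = 80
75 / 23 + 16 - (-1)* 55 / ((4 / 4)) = 1708 / 23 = 74.26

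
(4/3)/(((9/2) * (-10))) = -4/135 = -0.03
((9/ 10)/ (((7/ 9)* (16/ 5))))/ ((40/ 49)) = 567/ 1280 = 0.44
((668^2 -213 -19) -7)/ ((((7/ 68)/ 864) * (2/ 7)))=13101255360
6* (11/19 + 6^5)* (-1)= -886530/19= -46659.47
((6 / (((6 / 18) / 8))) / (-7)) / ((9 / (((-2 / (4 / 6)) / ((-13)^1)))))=-48 / 91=-0.53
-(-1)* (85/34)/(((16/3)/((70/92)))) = 525/1472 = 0.36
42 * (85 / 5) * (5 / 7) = 510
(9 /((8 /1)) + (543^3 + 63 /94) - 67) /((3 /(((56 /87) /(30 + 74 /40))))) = 1203974122300 /1116297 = 1078542.83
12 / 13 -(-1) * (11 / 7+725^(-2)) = 119316966 / 47831875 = 2.49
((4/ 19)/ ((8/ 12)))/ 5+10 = 956/ 95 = 10.06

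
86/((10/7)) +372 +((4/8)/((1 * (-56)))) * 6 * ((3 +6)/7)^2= 432.11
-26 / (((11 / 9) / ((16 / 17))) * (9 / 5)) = -2080 / 187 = -11.12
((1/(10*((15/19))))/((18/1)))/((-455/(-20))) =19/61425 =0.00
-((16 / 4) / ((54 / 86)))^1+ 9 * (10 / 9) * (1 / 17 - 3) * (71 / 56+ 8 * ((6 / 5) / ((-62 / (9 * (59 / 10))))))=198.16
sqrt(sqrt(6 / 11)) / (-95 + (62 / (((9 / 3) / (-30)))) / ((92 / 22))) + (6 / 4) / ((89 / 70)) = -23* 11^(3 / 4)* 6^(1 / 4) / 61545 + 105 / 89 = 1.18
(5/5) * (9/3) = 3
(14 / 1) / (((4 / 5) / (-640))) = -11200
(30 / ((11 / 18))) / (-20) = -27 / 11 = -2.45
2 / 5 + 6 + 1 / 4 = 6.65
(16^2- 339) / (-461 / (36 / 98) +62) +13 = 280643 / 21473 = 13.07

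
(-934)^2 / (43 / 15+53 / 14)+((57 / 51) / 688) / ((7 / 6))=7499260774989 / 57187592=131134.40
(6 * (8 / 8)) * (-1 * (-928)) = 5568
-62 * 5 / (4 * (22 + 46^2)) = -155 / 4276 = -0.04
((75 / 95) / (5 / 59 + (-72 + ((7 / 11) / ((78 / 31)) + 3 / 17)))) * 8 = -0.09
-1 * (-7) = 7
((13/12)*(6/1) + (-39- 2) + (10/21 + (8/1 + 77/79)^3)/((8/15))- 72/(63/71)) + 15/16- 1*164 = 8500466515/7888624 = 1077.56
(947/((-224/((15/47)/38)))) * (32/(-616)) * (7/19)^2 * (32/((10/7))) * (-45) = -894915/3546103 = -0.25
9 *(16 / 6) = 24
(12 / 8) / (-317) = -3 / 634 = -0.00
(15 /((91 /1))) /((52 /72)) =0.23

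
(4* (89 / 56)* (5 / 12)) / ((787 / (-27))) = -4005 / 44072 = -0.09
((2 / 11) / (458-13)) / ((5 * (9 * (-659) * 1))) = -2 / 145161225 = -0.00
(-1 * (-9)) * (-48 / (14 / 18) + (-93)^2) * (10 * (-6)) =-32459940 / 7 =-4637134.29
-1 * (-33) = 33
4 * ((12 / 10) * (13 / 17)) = 312 / 85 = 3.67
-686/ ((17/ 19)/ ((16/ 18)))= -104272/ 153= -681.52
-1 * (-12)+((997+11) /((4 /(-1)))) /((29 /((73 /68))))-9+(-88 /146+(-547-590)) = -41168945 /35989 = -1143.93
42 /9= 14 /3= 4.67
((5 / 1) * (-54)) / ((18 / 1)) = -15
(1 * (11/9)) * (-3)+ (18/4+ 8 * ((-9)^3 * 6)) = -209947/6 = -34991.17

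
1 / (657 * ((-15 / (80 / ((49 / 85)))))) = -1360 / 96579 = -0.01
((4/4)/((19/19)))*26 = 26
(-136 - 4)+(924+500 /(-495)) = 77516 /99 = 782.99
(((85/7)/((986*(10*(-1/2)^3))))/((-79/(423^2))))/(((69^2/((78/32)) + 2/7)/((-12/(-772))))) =6978231/39301658255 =0.00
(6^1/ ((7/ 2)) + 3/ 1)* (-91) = -429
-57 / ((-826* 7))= 57 / 5782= 0.01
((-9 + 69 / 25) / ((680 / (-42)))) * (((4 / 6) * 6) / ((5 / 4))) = 13104 / 10625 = 1.23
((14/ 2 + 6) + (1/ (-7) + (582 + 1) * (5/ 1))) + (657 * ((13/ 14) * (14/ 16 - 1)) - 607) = 251395/ 112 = 2244.60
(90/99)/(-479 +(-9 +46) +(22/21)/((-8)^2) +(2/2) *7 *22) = -1344/425755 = -0.00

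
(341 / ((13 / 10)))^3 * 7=277562747000 / 2197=126337162.95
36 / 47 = 0.77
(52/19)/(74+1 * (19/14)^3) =142688/3988385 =0.04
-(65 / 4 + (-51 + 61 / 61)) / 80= 27 / 64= 0.42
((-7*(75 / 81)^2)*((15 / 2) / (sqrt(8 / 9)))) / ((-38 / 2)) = 21875*sqrt(2) / 12312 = 2.51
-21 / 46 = -0.46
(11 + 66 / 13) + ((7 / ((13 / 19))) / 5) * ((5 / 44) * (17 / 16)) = 149397 / 9152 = 16.32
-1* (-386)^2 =-148996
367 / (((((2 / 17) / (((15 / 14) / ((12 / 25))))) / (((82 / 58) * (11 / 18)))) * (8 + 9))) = 20689625 / 58464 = 353.89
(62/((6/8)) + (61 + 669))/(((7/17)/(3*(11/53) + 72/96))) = 2709.07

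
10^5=100000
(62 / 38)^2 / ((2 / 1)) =961 / 722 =1.33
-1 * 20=-20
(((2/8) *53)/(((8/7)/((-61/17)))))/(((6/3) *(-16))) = 22631/17408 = 1.30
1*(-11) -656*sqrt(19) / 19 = -656*sqrt(19) / 19 -11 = -161.50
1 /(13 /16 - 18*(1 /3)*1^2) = -16 /83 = -0.19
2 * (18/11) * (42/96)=63/44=1.43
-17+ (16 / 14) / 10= -591 / 35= -16.89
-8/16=-0.50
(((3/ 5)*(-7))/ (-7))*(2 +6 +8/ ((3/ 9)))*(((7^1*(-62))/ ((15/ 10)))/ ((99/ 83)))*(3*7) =-16137856/ 165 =-97805.19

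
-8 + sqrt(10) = -4.84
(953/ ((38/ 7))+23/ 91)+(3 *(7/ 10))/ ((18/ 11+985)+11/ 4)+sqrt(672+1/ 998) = sqrt(669315686)/ 998+6301322351/ 35842170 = 201.73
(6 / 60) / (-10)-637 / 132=-7979 / 1650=-4.84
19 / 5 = 3.80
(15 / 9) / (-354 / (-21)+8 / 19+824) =133 / 67134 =0.00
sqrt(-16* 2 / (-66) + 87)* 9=3* sqrt(95271) / 11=84.18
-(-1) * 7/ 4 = 7/ 4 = 1.75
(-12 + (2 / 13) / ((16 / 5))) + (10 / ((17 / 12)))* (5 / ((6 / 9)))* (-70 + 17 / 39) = -502487 / 136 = -3694.76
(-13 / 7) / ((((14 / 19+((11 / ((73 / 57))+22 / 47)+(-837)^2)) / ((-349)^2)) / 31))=-3199854411767 / 319690217000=-10.01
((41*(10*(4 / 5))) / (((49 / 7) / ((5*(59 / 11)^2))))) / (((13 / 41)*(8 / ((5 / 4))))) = 146289025 / 44044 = 3321.43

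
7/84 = 1/12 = 0.08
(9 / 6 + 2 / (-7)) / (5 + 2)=17 / 98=0.17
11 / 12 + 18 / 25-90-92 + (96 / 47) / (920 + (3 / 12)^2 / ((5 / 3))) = -187179178169 / 1037802300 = -180.36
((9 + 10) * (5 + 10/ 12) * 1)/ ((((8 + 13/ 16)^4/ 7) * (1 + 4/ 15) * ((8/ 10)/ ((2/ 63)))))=14336000/ 3557287449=0.00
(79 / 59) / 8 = 79 / 472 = 0.17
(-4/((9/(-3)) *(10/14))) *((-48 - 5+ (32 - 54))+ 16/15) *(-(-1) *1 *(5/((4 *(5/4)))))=-31052/225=-138.01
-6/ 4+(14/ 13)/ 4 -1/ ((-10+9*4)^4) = -562433/ 456976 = -1.23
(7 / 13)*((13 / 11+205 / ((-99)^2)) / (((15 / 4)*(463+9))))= 41258 / 112760505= 0.00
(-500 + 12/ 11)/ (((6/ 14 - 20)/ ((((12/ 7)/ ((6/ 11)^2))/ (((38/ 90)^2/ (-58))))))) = -2363407200/ 49457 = -47787.11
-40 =-40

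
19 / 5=3.80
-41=-41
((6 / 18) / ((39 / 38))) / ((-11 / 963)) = -4066 / 143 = -28.43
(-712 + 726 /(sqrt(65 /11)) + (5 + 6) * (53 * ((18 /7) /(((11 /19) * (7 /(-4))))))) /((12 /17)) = -456416 /147 + 2057 * sqrt(715) /130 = -2681.77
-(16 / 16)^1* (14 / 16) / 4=-7 / 32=-0.22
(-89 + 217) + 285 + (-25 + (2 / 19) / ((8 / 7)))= 388.09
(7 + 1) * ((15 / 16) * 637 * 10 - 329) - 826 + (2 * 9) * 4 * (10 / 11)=44382.45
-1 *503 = -503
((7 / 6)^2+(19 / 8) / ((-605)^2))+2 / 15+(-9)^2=2174042261 / 26353800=82.49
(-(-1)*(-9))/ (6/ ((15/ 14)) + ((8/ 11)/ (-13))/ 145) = -186615/ 116108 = -1.61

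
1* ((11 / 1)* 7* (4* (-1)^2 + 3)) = 539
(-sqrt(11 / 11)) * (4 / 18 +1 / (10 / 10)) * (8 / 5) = -88 / 45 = -1.96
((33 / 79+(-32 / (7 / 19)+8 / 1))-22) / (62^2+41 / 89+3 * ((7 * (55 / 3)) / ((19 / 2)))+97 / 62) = -86914018 / 3363179547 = -0.03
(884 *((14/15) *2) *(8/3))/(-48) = -12376/135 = -91.67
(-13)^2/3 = 169/3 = 56.33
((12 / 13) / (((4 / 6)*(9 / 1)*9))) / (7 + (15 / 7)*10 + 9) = 7 / 15327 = 0.00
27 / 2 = 13.50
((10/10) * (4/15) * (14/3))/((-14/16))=-64/45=-1.42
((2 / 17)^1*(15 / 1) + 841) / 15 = 14327 / 255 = 56.18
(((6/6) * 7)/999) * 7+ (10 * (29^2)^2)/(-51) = -2355244897/16983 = -138682.50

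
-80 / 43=-1.86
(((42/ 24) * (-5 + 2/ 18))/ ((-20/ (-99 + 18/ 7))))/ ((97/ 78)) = -6435/ 194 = -33.17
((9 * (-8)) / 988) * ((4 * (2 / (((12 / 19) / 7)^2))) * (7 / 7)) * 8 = -7448 / 13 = -572.92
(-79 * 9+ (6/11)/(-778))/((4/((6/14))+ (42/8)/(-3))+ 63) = -36508464/3624313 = -10.07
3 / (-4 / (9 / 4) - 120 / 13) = -351 / 1288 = -0.27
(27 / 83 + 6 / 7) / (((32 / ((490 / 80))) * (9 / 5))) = 8015 / 63744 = 0.13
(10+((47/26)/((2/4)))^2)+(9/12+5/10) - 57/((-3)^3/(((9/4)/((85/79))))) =825577/28730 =28.74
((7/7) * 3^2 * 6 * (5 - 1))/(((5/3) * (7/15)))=1944/7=277.71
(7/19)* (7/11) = 49/209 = 0.23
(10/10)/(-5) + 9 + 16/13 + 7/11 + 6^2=33367/715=46.67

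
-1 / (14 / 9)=-9 / 14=-0.64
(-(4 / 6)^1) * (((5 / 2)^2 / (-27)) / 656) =25 / 106272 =0.00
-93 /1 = -93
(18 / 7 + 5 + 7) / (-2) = -51 / 7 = -7.29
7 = 7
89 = 89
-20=-20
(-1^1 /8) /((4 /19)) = -19 /32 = -0.59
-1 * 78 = -78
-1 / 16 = -0.06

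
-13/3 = -4.33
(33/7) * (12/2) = 198/7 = 28.29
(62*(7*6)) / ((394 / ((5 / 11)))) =6510 / 2167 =3.00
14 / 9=1.56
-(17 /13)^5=-1419857 /371293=-3.82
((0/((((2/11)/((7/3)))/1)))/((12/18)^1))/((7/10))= 0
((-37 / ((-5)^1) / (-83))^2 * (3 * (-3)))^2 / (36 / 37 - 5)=-5616860517 / 4419556143125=-0.00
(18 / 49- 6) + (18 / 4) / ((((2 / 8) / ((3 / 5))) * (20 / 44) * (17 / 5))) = 5646 / 4165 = 1.36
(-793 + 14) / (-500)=779 / 500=1.56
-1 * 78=-78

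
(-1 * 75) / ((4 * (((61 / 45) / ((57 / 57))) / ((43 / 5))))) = -29025 / 244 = -118.95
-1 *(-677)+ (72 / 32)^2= 682.06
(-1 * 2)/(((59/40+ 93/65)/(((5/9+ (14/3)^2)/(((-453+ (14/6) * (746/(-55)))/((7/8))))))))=3353350/120830137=0.03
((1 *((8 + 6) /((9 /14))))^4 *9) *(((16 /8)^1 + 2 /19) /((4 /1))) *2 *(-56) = -1652883742720 /13851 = -119333170.36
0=0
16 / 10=8 / 5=1.60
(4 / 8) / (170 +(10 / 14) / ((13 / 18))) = 91 / 31120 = 0.00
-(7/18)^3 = -343/5832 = -0.06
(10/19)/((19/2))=20/361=0.06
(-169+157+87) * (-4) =-300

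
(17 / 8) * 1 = 17 / 8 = 2.12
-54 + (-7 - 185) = -246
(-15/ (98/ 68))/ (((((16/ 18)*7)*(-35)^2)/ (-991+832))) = 72981/ 336140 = 0.22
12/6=2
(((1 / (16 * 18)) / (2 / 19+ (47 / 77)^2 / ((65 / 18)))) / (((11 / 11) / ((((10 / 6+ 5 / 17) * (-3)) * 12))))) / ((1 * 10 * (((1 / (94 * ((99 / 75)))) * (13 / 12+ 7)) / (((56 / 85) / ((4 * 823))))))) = -0.00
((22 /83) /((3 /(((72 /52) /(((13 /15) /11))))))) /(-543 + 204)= -7260 /1585051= -0.00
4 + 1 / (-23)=91 / 23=3.96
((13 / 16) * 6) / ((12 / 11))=4.47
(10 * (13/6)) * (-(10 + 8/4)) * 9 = -2340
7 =7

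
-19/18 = -1.06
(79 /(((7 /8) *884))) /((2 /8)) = 632 /1547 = 0.41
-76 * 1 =-76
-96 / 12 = -8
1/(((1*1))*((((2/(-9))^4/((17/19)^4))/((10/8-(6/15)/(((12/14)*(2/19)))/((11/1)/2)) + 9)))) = 1138522441491/458729920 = 2481.90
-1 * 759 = -759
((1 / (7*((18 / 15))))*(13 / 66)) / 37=65 / 102564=0.00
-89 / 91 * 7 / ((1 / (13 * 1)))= -89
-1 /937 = -0.00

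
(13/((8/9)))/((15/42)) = 819/20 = 40.95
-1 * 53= -53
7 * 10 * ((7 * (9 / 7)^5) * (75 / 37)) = 44286750 / 12691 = 3489.62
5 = 5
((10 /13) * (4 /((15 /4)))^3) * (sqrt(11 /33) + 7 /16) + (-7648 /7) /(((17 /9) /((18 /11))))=-10867322944 /11486475 + 8192 * sqrt(3) /26325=-945.56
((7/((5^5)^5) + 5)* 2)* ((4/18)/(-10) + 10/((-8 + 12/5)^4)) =-3881356678903102892989/32199919223785400390625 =-0.12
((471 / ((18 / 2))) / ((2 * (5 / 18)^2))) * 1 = 8478 / 25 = 339.12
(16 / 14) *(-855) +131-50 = -6273 / 7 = -896.14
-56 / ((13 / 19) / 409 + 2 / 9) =-559512 / 2237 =-250.12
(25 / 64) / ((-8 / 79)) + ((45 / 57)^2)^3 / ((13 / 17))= -1108758994675 / 313137383936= -3.54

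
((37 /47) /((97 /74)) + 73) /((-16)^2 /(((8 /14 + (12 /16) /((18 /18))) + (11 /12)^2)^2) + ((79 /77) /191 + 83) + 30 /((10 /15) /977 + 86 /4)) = 2953162751223388327855 /5584635127209883949964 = 0.53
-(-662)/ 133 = 662/ 133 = 4.98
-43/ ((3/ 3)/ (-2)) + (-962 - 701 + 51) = -1526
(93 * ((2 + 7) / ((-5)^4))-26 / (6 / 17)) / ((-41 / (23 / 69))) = 135614 / 230625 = 0.59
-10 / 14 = -5 / 7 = -0.71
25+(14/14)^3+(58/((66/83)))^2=5821963/1089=5346.16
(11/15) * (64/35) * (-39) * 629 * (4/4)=-5756608/175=-32894.90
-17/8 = -2.12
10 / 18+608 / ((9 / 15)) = 9125 / 9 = 1013.89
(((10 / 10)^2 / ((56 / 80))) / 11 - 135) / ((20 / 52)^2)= -351013 / 385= -911.72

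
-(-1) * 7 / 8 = 7 / 8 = 0.88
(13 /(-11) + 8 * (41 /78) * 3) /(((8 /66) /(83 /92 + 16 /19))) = 164.53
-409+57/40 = -16303/40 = -407.58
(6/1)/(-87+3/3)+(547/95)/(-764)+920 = 2871023539/3120940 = 919.92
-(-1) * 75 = 75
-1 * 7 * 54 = -378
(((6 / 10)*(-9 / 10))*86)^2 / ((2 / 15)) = 4043763 / 250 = 16175.05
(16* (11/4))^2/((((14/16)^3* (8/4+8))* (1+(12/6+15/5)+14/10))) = 495616/12691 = 39.05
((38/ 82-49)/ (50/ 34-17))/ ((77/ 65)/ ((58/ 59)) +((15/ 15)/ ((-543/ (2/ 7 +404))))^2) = 1.78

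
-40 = -40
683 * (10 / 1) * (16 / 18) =54640 / 9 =6071.11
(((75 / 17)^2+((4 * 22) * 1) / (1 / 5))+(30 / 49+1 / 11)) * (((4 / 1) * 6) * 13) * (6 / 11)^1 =134186169312 / 1713481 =78312.03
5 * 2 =10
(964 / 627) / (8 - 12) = -0.38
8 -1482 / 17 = -1346 / 17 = -79.18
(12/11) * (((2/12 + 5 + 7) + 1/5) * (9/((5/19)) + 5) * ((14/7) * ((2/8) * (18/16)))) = 163611/550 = 297.47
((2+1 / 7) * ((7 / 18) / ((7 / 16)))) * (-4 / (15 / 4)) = -128 / 63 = -2.03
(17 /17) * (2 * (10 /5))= 4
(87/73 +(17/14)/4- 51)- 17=-271871/4088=-66.50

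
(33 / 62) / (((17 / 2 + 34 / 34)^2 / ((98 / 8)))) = 1617 / 22382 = 0.07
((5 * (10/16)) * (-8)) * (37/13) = -925/13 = -71.15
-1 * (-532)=532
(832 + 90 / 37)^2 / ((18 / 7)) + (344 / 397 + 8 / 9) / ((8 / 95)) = 1324578748822 / 4891437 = 270795.42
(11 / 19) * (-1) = -11 / 19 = -0.58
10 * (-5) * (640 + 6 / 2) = -32150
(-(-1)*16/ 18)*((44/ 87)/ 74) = 0.01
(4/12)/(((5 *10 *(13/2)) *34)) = 1/33150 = 0.00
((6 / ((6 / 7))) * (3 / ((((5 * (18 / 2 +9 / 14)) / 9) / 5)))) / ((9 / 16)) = 1568 / 45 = 34.84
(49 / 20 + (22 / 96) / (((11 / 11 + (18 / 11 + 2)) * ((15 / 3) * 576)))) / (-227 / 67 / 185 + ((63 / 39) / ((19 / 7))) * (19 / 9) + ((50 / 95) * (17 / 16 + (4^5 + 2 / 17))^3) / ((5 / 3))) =6113280824157026 / 848991677026671100867869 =0.00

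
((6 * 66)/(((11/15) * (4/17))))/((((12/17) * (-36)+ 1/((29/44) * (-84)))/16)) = -76032432/52655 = -1443.97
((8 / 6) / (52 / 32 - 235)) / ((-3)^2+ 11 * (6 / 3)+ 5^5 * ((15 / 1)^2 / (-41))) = 656 / 1965542127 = 0.00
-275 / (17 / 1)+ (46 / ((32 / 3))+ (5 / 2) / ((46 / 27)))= -65041 / 6256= -10.40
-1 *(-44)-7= 37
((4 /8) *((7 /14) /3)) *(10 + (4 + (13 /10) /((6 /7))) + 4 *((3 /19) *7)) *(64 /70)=1.52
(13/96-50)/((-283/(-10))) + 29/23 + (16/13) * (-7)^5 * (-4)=336064820539/4061616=82741.65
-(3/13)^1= -3/13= -0.23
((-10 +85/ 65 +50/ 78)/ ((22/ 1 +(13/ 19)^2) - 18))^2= 12849129316/ 3957290649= 3.25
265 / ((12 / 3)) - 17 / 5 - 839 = -15523 / 20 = -776.15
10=10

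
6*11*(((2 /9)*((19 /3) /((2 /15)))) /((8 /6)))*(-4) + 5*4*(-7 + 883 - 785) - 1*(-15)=-255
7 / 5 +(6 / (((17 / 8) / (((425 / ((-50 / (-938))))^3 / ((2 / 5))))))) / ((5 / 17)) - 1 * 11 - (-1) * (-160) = 60820017157192 / 5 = 12164003431438.40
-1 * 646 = -646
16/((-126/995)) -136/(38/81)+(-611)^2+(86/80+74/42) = 17854815551/47880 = 372907.59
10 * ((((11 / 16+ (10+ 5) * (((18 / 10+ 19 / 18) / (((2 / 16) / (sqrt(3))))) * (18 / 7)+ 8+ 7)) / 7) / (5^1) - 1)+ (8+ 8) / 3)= 18113 / 168+ 12336 * sqrt(3) / 49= 543.87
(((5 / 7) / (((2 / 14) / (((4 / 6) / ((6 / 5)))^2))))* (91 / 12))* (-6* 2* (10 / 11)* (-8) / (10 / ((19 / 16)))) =216125 / 1782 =121.28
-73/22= -3.32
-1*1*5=-5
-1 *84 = -84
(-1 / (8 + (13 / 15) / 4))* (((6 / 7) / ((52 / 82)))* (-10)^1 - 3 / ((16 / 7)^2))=4923855 / 2871232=1.71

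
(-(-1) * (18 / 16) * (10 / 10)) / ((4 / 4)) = 9 / 8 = 1.12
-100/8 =-25/2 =-12.50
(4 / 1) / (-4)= -1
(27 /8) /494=27 /3952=0.01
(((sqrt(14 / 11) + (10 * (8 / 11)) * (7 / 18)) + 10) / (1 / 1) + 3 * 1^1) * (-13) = -20371 / 99-13 * sqrt(154) / 11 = -220.43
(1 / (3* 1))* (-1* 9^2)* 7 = -189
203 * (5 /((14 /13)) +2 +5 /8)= 11803 /8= 1475.38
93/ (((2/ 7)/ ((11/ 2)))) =7161/ 4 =1790.25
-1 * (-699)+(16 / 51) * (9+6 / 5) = 3511 / 5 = 702.20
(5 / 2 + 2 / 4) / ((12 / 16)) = 4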